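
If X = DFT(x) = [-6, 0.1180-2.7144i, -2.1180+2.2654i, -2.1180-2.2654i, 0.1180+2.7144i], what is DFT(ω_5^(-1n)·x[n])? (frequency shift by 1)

Modulation property: DFT(ω_5^(-1n)·x[n]) = X[(k-1) mod 5], so circularly shift X by 1 positions.

X[k-1] = [0.1180+2.7144i, -6, 0.1180-2.7144i, -2.1180+2.2654i, -2.1180-2.2654i]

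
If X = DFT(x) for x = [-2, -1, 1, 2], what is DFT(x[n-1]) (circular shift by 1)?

Time shift by 1: X_shifted[k] = ω_4^(1k) · X[k]
Shifted x = [2, -2, -1, 1]

DFT(x[n-1]) = [0, 3+3i, 2, 3-3i]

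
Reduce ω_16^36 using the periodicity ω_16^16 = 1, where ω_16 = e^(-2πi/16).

Since ω_16^16 = 1, powers reduce modulo 16.
36 mod 16 = 4
So ω_16^36 = ω_16^4 = e^(-2πi·4/16)

ω_16^36 = ω_16^4 = -1i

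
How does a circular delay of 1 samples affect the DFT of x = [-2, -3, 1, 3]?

Time shift by 1: X_shifted[k] = ω_4^(1k) · X[k]
Shifted x = [3, -2, -3, 1]

DFT(x[n-1]) = [-1, 6+3i, 1, 6-3i]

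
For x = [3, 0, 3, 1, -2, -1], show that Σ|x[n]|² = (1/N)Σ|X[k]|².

Time domain:
Σ|x[n]|² = |3|² + |0|² + |3|² + |1|² + |-2|² + |-1|² = 24.0000

Frequency domain:
(1/6)Σ|X[k]|² = (1/6)(|4|² + |1.0000-5.1962i|² + |4.0000+3.4641i|² + |4|² + |4.0000-3.4641i|² + |1.0000+5.1962i|²) = (1/6)·144.0000 = 24.0000

Both sides agree, confirming Parseval's theorem.

Σ|x[n]|² = (1/N)Σ|X[k]|² = 24.0000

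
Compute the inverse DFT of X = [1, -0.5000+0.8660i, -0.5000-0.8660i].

x[n] = (1/3) Σ(k=0 to 2) X[k] · e^(2πikn/3)

Computing each x[n]:
x[0] = 0
x[1] = 0
x[2] = 1

x = [0, 0, 1]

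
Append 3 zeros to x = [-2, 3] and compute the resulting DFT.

Original 2-point DFT: [1, -5]
Zero-padded 5-point DFT provides frequency interpolation.

DFT_5([x, 0, ...]) = [1, -1.0729-2.8532i, -4.4271-1.7634i, -4.4271+1.7634i, -1.0729+2.8532i]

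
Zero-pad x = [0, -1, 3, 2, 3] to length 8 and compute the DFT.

Original 5-point DFT: [7, -3.4271+3.2164i, -0.0729+3.3022i, -0.0729-3.3022i, -3.4271-3.2164i]
Zero-padded 8-point DFT provides frequency interpolation.

DFT_8([x, 0, ...]) = [7, -5.1213-3.7071i, 3i, -0.8787+2.2929i, 5, -0.8787-2.2929i, -3i, -5.1213+3.7071i]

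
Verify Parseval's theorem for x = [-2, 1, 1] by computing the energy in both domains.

Time domain:
Σ|x[n]|² = |-2|² + |1|² + |1|² = 6.0000

Frequency domain:
(1/3)Σ|X[k]|² = (1/3)(|0|² + |-3|² + |-3|²) = (1/3)·18.0000 = 6.0000

Both sides agree, confirming Parseval's theorem.

Σ|x[n]|² = (1/N)Σ|X[k]|² = 6.0000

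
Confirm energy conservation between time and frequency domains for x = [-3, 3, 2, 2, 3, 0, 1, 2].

Time domain:
Σ|x[n]|² = |-3|² + |3|² + |2|² + |2|² + |3|² + |0|² + |1|² + |2|² = 40.0000

Frequency domain:
(1/8)Σ|X[k]|² = (1/8)(|10|² + |-3.8787-3.1213i|² + |-3+1i|² + |-8.1213-1.1213i|² + |-4|² + |-8.1213+1.1213i|² + |-3-1i|² + |-3.8787+3.1213i|²) = (1/8)·320.0000 = 40.0000

Both sides agree, confirming Parseval's theorem.

Σ|x[n]|² = (1/N)Σ|X[k]|² = 40.0000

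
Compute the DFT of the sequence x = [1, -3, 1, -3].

X[k] = Σ(n=0 to 3) x[n] · ω_4^(nk)
where ω_4 = e^(-2πi/4)

Computing each X[k]:
X[0] = -4
X[1] = 0
X[2] = 8
X[3] = 0

X = [-4, 0, 8, 0]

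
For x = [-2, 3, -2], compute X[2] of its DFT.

X[2] = Σ(n=0 to 2) x[n] · ω_3^(2n) where ω_3 = e^(-2πi/3)
= (-2)·ω_3^0 + (3)·ω_3^2 + (-2)·ω_3^4

X[2] = -2.5000+4.3301i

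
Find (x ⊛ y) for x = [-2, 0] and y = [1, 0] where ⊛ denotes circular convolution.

(x ⊛ y)[n] = Σ(m=0 to 1) x[m] · y[(n-m) mod 2]

Computing each output sample:
(x ⊛ y)[0] = -2
(x ⊛ y)[1] = 0

x ⊛ y = [-2, 0]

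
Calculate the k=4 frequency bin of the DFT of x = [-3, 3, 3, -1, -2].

X[4] = Σ(n=0 to 4) x[n] · ω_5^(4n) where ω_5 = e^(-2πi/5)
= (-3)·ω_5^0 + (3)·ω_5^4 + (3)·ω_5^8 + (-1)·ω_5^12 + (-2)·ω_5^16

X[4] = -4.3090+7.1064i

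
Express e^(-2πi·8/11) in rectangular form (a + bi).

ω_11^8 = e^(-2πi·8/11)
= cos(-2π·8/11) + i·sin(-2π·8/11)
= cos(-16π/11) + i·sin(-16π/11)

ω_11^8 = cos(-16π/11) + i·sin(-16π/11) = -0.1423+0.9898i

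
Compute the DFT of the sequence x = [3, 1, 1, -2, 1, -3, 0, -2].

X[k] = Σ(n=0 to 7) x[n] · ω_8^(nk)
where ω_8 = e^(-2πi/8)

Computing each X[k]:
X[0] = -1
X[1] = 4.8284-3.8284i
X[2] = 3-2i
X[3] = -0.8284-1.8284i
X[4] = 11
X[5] = -0.8284+1.8284i
X[6] = 3+2i
X[7] = 4.8284+3.8284i

X = [-1, 4.8284-3.8284i, 3-2i, -0.8284-1.8284i, 11, -0.8284+1.8284i, 3+2i, 4.8284+3.8284i]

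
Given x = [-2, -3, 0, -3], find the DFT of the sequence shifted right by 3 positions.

Time shift by 3: X_shifted[k] = ω_4^(3k) · X[k]
Shifted x = [-3, 0, -3, -2]

DFT(x[n-3]) = [-8, -2i, -4, 2i]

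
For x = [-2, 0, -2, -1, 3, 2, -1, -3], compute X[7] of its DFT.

X[7] = Σ(n=0 to 7) x[n] · ω_8^(7n) where ω_8 = e^(-2πi/8)
= (-2)·ω_8^0 + (0)·ω_8^7 + (-2)·ω_8^14 + (-1)·ω_8^21 + (3)·ω_8^28 + (2)·ω_8^35 + (-1)·ω_8^42 + (-3)·ω_8^49

X[7] = -7.8284-1.0000i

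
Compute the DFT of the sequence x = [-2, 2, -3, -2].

X[k] = Σ(n=0 to 3) x[n] · ω_4^(nk)
where ω_4 = e^(-2πi/4)

Computing each X[k]:
X[0] = -5
X[1] = 1-4i
X[2] = -5
X[3] = 1+4i

X = [-5, 1-4i, -5, 1+4i]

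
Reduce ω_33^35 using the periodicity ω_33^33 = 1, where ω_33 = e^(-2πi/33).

Since ω_33^33 = 1, powers reduce modulo 33.
35 mod 33 = 2
So ω_33^35 = ω_33^2 = e^(-2πi·2/33)

ω_33^35 = ω_33^2 = 0.9284-0.3717i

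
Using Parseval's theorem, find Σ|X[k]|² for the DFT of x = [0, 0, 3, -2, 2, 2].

Parseval: Σ|x[n]|² = (1/N)Σ|X[k]|², so Σ|X[k]|² = N·Σ|x[n]|² = 6·21.0000

Σ|X[k]|² = N·Σ|x[n]|² = 6·21.0000 = 126.0000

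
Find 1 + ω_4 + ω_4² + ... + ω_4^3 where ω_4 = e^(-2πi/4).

Sum of all nth roots of unity equals 0 for n > 1 (geometric series with r ≠ 1).

0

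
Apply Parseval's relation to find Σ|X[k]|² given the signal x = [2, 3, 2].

Parseval: Σ|x[n]|² = (1/N)Σ|X[k]|², so Σ|X[k]|² = N·Σ|x[n]|² = 3·17.0000

Σ|X[k]|² = N·Σ|x[n]|² = 3·17.0000 = 51.0000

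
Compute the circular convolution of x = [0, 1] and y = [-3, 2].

(x ⊛ y)[n] = Σ(m=0 to 1) x[m] · y[(n-m) mod 2]

Computing each output sample:
(x ⊛ y)[0] = 2
(x ⊛ y)[1] = -3

x ⊛ y = [2, -3]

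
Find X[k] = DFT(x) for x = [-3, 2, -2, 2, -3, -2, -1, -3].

X[k] = Σ(n=0 to 7) x[n] · ω_8^(nk)
where ω_8 = e^(-2πi/8)

Computing each X[k]:
X[0] = -10
X[1] = -0.7071-5.3640i
X[2] = -3-1i
X[3] = 0.7071-7.3640i
X[4] = -8
X[5] = 0.7071+7.3640i
X[6] = -3+1i
X[7] = -0.7071+5.3640i

X = [-10, -0.7071-5.3640i, -3-1i, 0.7071-7.3640i, -8, 0.7071+7.3640i, -3+1i, -0.7071+5.3640i]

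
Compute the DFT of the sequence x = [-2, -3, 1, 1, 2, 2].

X[k] = Σ(n=0 to 5) x[n] · ω_6^(nk)
where ω_6 = e^(-2πi/6)

Computing each X[k]:
X[0] = 1
X[1] = -5.0000+5.1962i
X[2] = -2.0000+3.4641i
X[3] = 1
X[4] = -2.0000-3.4641i
X[5] = -5.0000-5.1962i

X = [1, -5.0000+5.1962i, -2.0000+3.4641i, 1, -2.0000-3.4641i, -5.0000-5.1962i]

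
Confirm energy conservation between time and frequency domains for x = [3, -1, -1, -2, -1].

Time domain:
Σ|x[n]|² = |3|² + |-1|² + |-1|² + |-2|² + |-1|² = 16.0000

Frequency domain:
(1/5)Σ|X[k]|² = (1/5)(|-2|² + |4.8090-0.5878i|² + |3.6910+0.9511i|² + |3.6910-0.9511i|² + |4.8090+0.5878i|²) = (1/5)·80.0000 = 16.0000

Both sides agree, confirming Parseval's theorem.

Σ|x[n]|² = (1/N)Σ|X[k]|² = 16.0000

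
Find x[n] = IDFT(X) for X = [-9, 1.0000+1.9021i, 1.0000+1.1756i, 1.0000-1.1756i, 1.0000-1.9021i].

x[n] = (1/5) Σ(k=0 to 4) X[k] · e^(2πikn/5)

Computing each x[n]:
x[0] = -1
x[1] = -3
x[2] = -2
x[3] = -2
x[4] = -1

x = [-1, -3, -2, -2, -1]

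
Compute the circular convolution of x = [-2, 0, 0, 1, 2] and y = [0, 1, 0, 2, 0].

(x ⊛ y)[n] = Σ(m=0 to 4) x[m] · y[(n-m) mod 5]

Computing each output sample:
(x ⊛ y)[0] = 2
(x ⊛ y)[1] = 0
(x ⊛ y)[2] = 4
(x ⊛ y)[3] = -4
(x ⊛ y)[4] = 1

x ⊛ y = [2, 0, 4, -4, 1]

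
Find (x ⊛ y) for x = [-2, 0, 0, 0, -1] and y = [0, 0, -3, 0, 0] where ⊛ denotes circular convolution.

(x ⊛ y)[n] = Σ(m=0 to 4) x[m] · y[(n-m) mod 5]

Computing each output sample:
(x ⊛ y)[0] = 0
(x ⊛ y)[1] = 3
(x ⊛ y)[2] = 6
(x ⊛ y)[3] = 0
(x ⊛ y)[4] = 0

x ⊛ y = [0, 3, 6, 0, 0]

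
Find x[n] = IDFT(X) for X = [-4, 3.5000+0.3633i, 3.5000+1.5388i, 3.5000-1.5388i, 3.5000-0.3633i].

x[n] = (1/5) Σ(k=0 to 4) X[k] · e^(2πikn/5)

Computing each x[n]:
x[0] = 2
x[1] = -2
x[2] = -1
x[3] = -2
x[4] = -1

x = [2, -2, -1, -2, -1]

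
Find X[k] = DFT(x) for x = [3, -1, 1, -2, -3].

X[k] = Σ(n=0 to 4) x[n] · ω_5^(nk)
where ω_5 = e^(-2πi/5)

Computing each X[k]:
X[0] = -2
X[1] = 2.5729-3.6655i
X[2] = 5.9271+1.6776i
X[3] = 5.9271-1.6776i
X[4] = 2.5729+3.6655i

X = [-2, 2.5729-3.6655i, 5.9271+1.6776i, 5.9271-1.6776i, 2.5729+3.6655i]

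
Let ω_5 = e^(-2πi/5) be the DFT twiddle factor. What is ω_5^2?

ω_5^2 = e^(-2πi·2/5)
= cos(-2π·2/5) + i·sin(-2π·2/5)
= cos(-4π/5) + i·sin(-4π/5)

ω_5^2 = cos(-4π/5) + i·sin(-4π/5) = -0.8090-0.5878i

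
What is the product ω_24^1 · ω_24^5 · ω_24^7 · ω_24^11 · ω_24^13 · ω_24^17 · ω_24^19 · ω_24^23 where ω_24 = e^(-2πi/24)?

The primitive 24th roots of unity are ω_24^k for k coprime to 24: k ∈ {1, 5, 7, 11, 13, 17, 19, 23}
Their product equals the constant term of the cyclotomic polynomial Φ_24(x) up to sign.
For n ≥ 3, the product of all primitive nth roots of unity is 1. (For n=1 it is 1; for n=2 it is -1.)

1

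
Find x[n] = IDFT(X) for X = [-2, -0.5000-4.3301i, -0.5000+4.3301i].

x[n] = (1/3) Σ(k=0 to 2) X[k] · e^(2πikn/3)

Computing each x[n]:
x[0] = -1
x[1] = 2
x[2] = -3

x = [-1, 2, -3]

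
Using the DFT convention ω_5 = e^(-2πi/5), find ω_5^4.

ω_5^4 = e^(-2πi·4/5)
= cos(-2π·4/5) + i·sin(-2π·4/5)
= cos(-8π/5) + i·sin(-8π/5)

ω_5^4 = cos(-8π/5) + i·sin(-8π/5) = 0.3090+0.9511i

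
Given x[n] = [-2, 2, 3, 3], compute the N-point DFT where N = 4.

X[k] = Σ(n=0 to 3) x[n] · ω_4^(nk)
where ω_4 = e^(-2πi/4)

Computing each X[k]:
X[0] = 6
X[1] = -5+1i
X[2] = -4
X[3] = -5-1i

X = [6, -5+1i, -4, -5-1i]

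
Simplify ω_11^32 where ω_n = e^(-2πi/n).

Since ω_11^11 = 1, powers reduce modulo 11.
32 mod 11 = 10
So ω_11^32 = ω_11^10 = e^(-2πi·10/11)

ω_11^32 = ω_11^10 = 0.8413+0.5406i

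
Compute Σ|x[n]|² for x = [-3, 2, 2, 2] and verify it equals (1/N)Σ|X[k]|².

Time domain:
Σ|x[n]|² = |-3|² + |2|² + |2|² + |2|² = 21.0000

Frequency domain:
(1/4)Σ|X[k]|² = (1/4)(|3|² + |-5|² + |-5|² + |-5|²) = (1/4)·84.0000 = 21.0000

Both sides agree, confirming Parseval's theorem.

Σ|x[n]|² = (1/N)Σ|X[k]|² = 21.0000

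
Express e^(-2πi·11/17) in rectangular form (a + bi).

ω_17^11 = e^(-2πi·11/17)
= cos(-2π·11/17) + i·sin(-2π·11/17)
= cos(-22π/17) + i·sin(-22π/17)

ω_17^11 = cos(-22π/17) + i·sin(-22π/17) = -0.6026+0.7980i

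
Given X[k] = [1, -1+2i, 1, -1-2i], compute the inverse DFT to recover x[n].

x[n] = (1/4) Σ(k=0 to 3) X[k] · e^(2πikn/4)

Computing each x[n]:
x[0] = 0
x[1] = -1
x[2] = 1
x[3] = 1

x = [0, -1, 1, 1]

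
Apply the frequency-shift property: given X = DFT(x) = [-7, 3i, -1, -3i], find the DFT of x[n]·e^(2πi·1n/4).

Modulation property: DFT(ω_4^(-1n)·x[n]) = X[(k-1) mod 4], so circularly shift X by 1 positions.

X[k-1] = [-3i, -7, 3i, -1]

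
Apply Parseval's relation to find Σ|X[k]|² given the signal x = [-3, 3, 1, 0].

Parseval: Σ|x[n]|² = (1/N)Σ|X[k]|², so Σ|X[k]|² = N·Σ|x[n]|² = 4·19.0000

Σ|X[k]|² = N·Σ|x[n]|² = 4·19.0000 = 76.0000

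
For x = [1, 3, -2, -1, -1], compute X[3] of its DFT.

X[3] = Σ(n=0 to 4) x[n] · ω_5^(3n) where ω_5 = e^(-2πi/5)
= (1)·ω_5^0 + (3)·ω_5^3 + (-2)·ω_5^6 + (-1)·ω_5^9 + (-1)·ω_5^12

X[3] = -1.5451+3.3022i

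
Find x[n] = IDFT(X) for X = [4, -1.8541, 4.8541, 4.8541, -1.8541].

x[n] = (1/5) Σ(k=0 to 4) X[k] · e^(2πikn/5)

Computing each x[n]:
x[0] = 2
x[1] = -1
x[2] = 2
x[3] = 2
x[4] = -1

x = [2, -1, 2, 2, -1]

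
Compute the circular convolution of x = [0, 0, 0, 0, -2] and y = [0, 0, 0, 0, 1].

(x ⊛ y)[n] = Σ(m=0 to 4) x[m] · y[(n-m) mod 5]

Computing each output sample:
(x ⊛ y)[0] = 0
(x ⊛ y)[1] = 0
(x ⊛ y)[2] = 0
(x ⊛ y)[3] = -2
(x ⊛ y)[4] = 0

x ⊛ y = [0, 0, 0, -2, 0]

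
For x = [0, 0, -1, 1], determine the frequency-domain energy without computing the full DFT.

Parseval: Σ|x[n]|² = (1/N)Σ|X[k]|², so Σ|X[k]|² = N·Σ|x[n]|² = 4·2.0000

Σ|X[k]|² = N·Σ|x[n]|² = 4·2.0000 = 8.0000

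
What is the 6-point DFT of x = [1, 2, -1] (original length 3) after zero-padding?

Original 3-point DFT: [2, 0.5000-2.5981i, 0.5000+2.5981i]
Zero-padded 6-point DFT provides frequency interpolation.

DFT_6([x, 0, ...]) = [2, 2.5000-0.8660i, 0.5000-2.5981i, -2, 0.5000+2.5981i, 2.5000+0.8660i]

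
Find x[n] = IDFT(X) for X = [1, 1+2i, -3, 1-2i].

x[n] = (1/4) Σ(k=0 to 3) X[k] · e^(2πikn/4)

Computing each x[n]:
x[0] = 0
x[1] = 0
x[2] = -1
x[3] = 2

x = [0, 0, -1, 2]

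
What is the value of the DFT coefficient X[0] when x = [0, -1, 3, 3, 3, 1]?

X[0] = Σ(n=0 to 5) x[n] · ω_6^0 = Σ x[n]
= (0) + (-1) + (3) + (3) + (3) + (1)

X[0] = 9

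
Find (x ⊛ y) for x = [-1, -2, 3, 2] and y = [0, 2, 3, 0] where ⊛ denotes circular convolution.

(x ⊛ y)[n] = Σ(m=0 to 3) x[m] · y[(n-m) mod 4]

Computing each output sample:
(x ⊛ y)[0] = 13
(x ⊛ y)[1] = 4
(x ⊛ y)[2] = -7
(x ⊛ y)[3] = 0

x ⊛ y = [13, 4, -7, 0]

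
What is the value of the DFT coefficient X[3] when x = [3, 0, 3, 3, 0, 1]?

X[3] = Σ(n=0 to 5) x[n] · ω_6^(3n) where ω_6 = e^(-2πi/6)
= (3)·ω_6^0 + (0)·ω_6^3 + (3)·ω_6^6 + (3)·ω_6^9 + (0)·ω_6^12 + (1)·ω_6^15

X[3] = 2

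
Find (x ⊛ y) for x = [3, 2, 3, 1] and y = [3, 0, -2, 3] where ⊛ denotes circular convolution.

(x ⊛ y)[n] = Σ(m=0 to 3) x[m] · y[(n-m) mod 4]

Computing each output sample:
(x ⊛ y)[0] = 9
(x ⊛ y)[1] = 13
(x ⊛ y)[2] = 6
(x ⊛ y)[3] = 8

x ⊛ y = [9, 13, 6, 8]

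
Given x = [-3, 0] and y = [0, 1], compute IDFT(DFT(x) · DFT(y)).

(x ⊛ y)[n] = Σ(m=0 to 1) x[m] · y[(n-m) mod 2]

Computing each output sample:
(x ⊛ y)[0] = 0
(x ⊛ y)[1] = -3

x ⊛ y = [0, -3]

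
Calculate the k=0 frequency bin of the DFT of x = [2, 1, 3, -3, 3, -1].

X[0] = Σ(n=0 to 5) x[n] · ω_6^0 = Σ x[n]
= (2) + (1) + (3) + (-3) + (3) + (-1)

X[0] = 5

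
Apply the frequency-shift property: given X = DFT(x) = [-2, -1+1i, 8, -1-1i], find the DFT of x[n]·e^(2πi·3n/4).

Modulation property: DFT(ω_4^(-3n)·x[n]) = X[(k-3) mod 4], so circularly shift X by 3 positions.

X[k-3] = [-1+1i, 8, -1-1i, -2]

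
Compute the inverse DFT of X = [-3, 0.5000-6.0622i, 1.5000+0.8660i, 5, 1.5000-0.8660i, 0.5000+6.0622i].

x[n] = (1/6) Σ(k=0 to 5) X[k] · e^(2πikn/6)

Computing each x[n]:
x[0] = 1
x[1] = 0
x[2] = 2
x[3] = -1
x[4] = -2
x[5] = -3

x = [1, 0, 2, -1, -2, -3]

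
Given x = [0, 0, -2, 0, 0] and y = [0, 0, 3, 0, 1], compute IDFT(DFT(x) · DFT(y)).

(x ⊛ y)[n] = Σ(m=0 to 4) x[m] · y[(n-m) mod 5]

Computing each output sample:
(x ⊛ y)[0] = 0
(x ⊛ y)[1] = -2
(x ⊛ y)[2] = 0
(x ⊛ y)[3] = 0
(x ⊛ y)[4] = -6

x ⊛ y = [0, -2, 0, 0, -6]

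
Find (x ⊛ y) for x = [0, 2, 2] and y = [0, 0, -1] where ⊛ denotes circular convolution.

(x ⊛ y)[n] = Σ(m=0 to 2) x[m] · y[(n-m) mod 3]

Computing each output sample:
(x ⊛ y)[0] = -2
(x ⊛ y)[1] = -2
(x ⊛ y)[2] = 0

x ⊛ y = [-2, -2, 0]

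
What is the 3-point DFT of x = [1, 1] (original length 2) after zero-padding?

Original 2-point DFT: [2, 0]
Zero-padded 3-point DFT provides frequency interpolation.

DFT_3([x, 0, ...]) = [2, 0.5000-0.8660i, 0.5000+0.8660i]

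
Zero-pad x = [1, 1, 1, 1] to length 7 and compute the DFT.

Original 4-point DFT: [4, 0, 0, 0]
Zero-padded 7-point DFT provides frequency interpolation.

DFT_7([x, 0, ...]) = [4, 0.5000-2.1906i, 0.5000+0.2408i, 0.5000-0.6270i, 0.5000+0.6270i, 0.5000-0.2408i, 0.5000+2.1906i]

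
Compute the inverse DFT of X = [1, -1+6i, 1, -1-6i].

x[n] = (1/4) Σ(k=0 to 3) X[k] · e^(2πikn/4)

Computing each x[n]:
x[0] = 0
x[1] = -3
x[2] = 1
x[3] = 3

x = [0, -3, 1, 3]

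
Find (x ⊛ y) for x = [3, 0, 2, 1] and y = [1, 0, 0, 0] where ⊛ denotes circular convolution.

(x ⊛ y)[n] = Σ(m=0 to 3) x[m] · y[(n-m) mod 4]

Computing each output sample:
(x ⊛ y)[0] = 3
(x ⊛ y)[1] = 0
(x ⊛ y)[2] = 2
(x ⊛ y)[3] = 1

x ⊛ y = [3, 0, 2, 1]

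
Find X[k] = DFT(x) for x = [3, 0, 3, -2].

X[k] = Σ(n=0 to 3) x[n] · ω_4^(nk)
where ω_4 = e^(-2πi/4)

Computing each X[k]:
X[0] = 4
X[1] = -2i
X[2] = 8
X[3] = 2i

X = [4, -2i, 8, 2i]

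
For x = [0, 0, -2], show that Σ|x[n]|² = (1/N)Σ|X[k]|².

Time domain:
Σ|x[n]|² = |0|² + |0|² + |-2|² = 4.0000

Frequency domain:
(1/3)Σ|X[k]|² = (1/3)(|-2|² + |1.0000-1.7321i|² + |1.0000+1.7321i|²) = (1/3)·12.0000 = 4.0000

Both sides agree, confirming Parseval's theorem.

Σ|x[n]|² = (1/N)Σ|X[k]|² = 4.0000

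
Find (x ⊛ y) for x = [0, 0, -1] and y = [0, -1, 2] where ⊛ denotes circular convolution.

(x ⊛ y)[n] = Σ(m=0 to 2) x[m] · y[(n-m) mod 3]

Computing each output sample:
(x ⊛ y)[0] = 1
(x ⊛ y)[1] = -2
(x ⊛ y)[2] = 0

x ⊛ y = [1, -2, 0]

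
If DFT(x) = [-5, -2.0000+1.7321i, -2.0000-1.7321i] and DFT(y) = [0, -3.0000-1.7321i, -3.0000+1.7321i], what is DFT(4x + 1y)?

By linearity: DFT(4x + 1y) = 4·DFT(x) + 1·DFT(y)
= 4·[-5, -2.0000+1.7321i, -2.0000-1.7321i] + 1·[0, -3.0000-1.7321i, -3.0000+1.7321i]

Computing element-wise:
Z[0] = 4·(-5) + 1·(0) = -20
Z[1] = 4·(-2.0000+1.7321i) + 1·(-3.0000-1.7321i) = -11.0000+5.1963i
Z[2] = 4·(-2.0000-1.7321i) + 1·(-3.0000+1.7321i) = -11.0000-5.1963i

DFT(4x + 1y) = 4·X + 1·Y = [-20, -11.0000+5.1963i, -11.0000-5.1963i]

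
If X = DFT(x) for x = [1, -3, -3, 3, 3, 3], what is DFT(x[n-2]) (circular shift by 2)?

Time shift by 2: X_shifted[k] = ω_6^(2k) · X[k]
Shifted x = [3, 3, 1, -3, -3, 3]

DFT(x[n-2]) = [4, 10.0000-3.4641i, -2.0000+3.4641i, -2, -2.0000-3.4641i, 10.0000+3.4641i]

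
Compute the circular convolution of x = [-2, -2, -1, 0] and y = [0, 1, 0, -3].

(x ⊛ y)[n] = Σ(m=0 to 3) x[m] · y[(n-m) mod 4]

Computing each output sample:
(x ⊛ y)[0] = 6
(x ⊛ y)[1] = 1
(x ⊛ y)[2] = -2
(x ⊛ y)[3] = 5

x ⊛ y = [6, 1, -2, 5]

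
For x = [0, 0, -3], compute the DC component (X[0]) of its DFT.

X[0] = Σ(n=0 to 2) x[n] · ω_3^0 = Σ x[n]
= (0) + (0) + (-3)

X[0] = -3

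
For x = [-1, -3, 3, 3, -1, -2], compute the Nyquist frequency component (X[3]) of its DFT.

X[3] = Σ(n=0 to 5) x[n] · ω_6^(3n) where ω_6 = e^(-2πi/6)
= (-1)·ω_6^0 + (-3)·ω_6^3 + (3)·ω_6^6 + (3)·ω_6^9 + (-1)·ω_6^12 + (-2)·ω_6^15

X[3] = 3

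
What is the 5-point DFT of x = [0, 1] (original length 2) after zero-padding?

Original 2-point DFT: [1, -1]
Zero-padded 5-point DFT provides frequency interpolation.

DFT_5([x, 0, ...]) = [1, 0.3090-0.9511i, -0.8090-0.5878i, -0.8090+0.5878i, 0.3090+0.9511i]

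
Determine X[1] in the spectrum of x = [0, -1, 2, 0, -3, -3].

X[1] = Σ(n=0 to 5) x[n] · ω_6^(1n) where ω_6 = e^(-2πi/6)
= (0)·ω_6^0 + (-1)·ω_6^1 + (2)·ω_6^2 + (0)·ω_6^3 + (-3)·ω_6^4 + (-3)·ω_6^5

X[1] = -1.5000-6.0622i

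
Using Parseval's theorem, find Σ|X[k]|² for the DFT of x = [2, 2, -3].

Parseval: Σ|x[n]|² = (1/N)Σ|X[k]|², so Σ|X[k]|² = N·Σ|x[n]|² = 3·17.0000

Σ|X[k]|² = N·Σ|x[n]|² = 3·17.0000 = 51.0000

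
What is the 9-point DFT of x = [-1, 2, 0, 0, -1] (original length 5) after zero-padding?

Original 5-point DFT: [0, -0.6910-2.8532i, -1.8090-1.7634i, -1.8090+1.7634i, -0.6910+2.8532i]
Zero-padded 9-point DFT provides frequency interpolation.

DFT_9([x, 0, ...]) = [0, 1.4718-0.9436i, -1.4187-2.6124i, -1.5000-0.8660i, -3.0530-1.6688i, -3.0530+1.6688i, -1.5000+0.8660i, -1.4187+2.6124i, 1.4718+0.9436i]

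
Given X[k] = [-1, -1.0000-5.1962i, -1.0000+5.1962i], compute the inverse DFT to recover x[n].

x[n] = (1/3) Σ(k=0 to 2) X[k] · e^(2πikn/3)

Computing each x[n]:
x[0] = -1
x[1] = 3
x[2] = -3

x = [-1, 3, -3]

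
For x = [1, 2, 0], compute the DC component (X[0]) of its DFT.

X[0] = Σ(n=0 to 2) x[n] · ω_3^0 = Σ x[n]
= (1) + (2) + (0)

X[0] = 3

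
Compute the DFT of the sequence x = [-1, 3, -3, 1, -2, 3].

X[k] = Σ(n=0 to 5) x[n] · ω_6^(nk)
where ω_6 = e^(-2πi/6)

Computing each X[k]:
X[0] = 1
X[1] = 3.5000+0.8660i
X[2] = -0.5000-0.8660i
X[3] = -13
X[4] = -0.5000+0.8660i
X[5] = 3.5000-0.8660i

X = [1, 3.5000+0.8660i, -0.5000-0.8660i, -13, -0.5000+0.8660i, 3.5000-0.8660i]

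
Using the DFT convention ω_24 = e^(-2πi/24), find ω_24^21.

ω_24^21 = e^(-2πi·21/24)
= cos(-2π·21/24) + i·sin(-2π·21/24)
= cos(-42π/24) + i·sin(-42π/24)

ω_24^21 = cos(-42π/24) + i·sin(-42π/24) = 0.7071+0.7071i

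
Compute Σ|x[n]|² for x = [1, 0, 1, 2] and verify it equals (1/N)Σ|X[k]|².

Time domain:
Σ|x[n]|² = |1|² + |0|² + |1|² + |2|² = 6.0000

Frequency domain:
(1/4)Σ|X[k]|² = (1/4)(|4|² + |2i|² + |0|² + |-2i|²) = (1/4)·24.0000 = 6.0000

Both sides agree, confirming Parseval's theorem.

Σ|x[n]|² = (1/N)Σ|X[k]|² = 6.0000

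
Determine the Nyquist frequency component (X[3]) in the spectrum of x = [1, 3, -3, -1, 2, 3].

X[3] = Σ(n=0 to 5) x[n] · ω_6^(3n) where ω_6 = e^(-2πi/6)
= (1)·ω_6^0 + (3)·ω_6^3 + (-3)·ω_6^6 + (-1)·ω_6^9 + (2)·ω_6^12 + (3)·ω_6^15

X[3] = -5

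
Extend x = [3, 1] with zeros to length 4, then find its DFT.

Original 2-point DFT: [4, 2]
Zero-padded 4-point DFT provides frequency interpolation.

DFT_4([x, 0, ...]) = [4, 3-1i, 2, 3+1i]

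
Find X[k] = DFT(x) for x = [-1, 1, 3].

X[k] = Σ(n=0 to 2) x[n] · ω_3^(nk)
where ω_3 = e^(-2πi/3)

Computing each X[k]:
X[0] = 3
X[1] = -3.0000+1.7321i
X[2] = -3.0000-1.7321i

X = [3, -3.0000+1.7321i, -3.0000-1.7321i]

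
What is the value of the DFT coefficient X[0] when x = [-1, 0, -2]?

X[0] = Σ(n=0 to 2) x[n] · ω_3^0 = Σ x[n]
= (-1) + (0) + (-2)

X[0] = -3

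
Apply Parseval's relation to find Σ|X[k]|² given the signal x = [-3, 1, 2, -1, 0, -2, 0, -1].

Parseval: Σ|x[n]|² = (1/N)Σ|X[k]|², so Σ|X[k]|² = N·Σ|x[n]|² = 8·20.0000

Σ|X[k]|² = N·Σ|x[n]|² = 8·20.0000 = 160.0000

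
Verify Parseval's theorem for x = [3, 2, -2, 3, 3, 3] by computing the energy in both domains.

Time domain:
Σ|x[n]|² = |3|² + |2|² + |-2|² + |3|² + |3|² + |3|² = 44.0000

Frequency domain:
(1/6)Σ|X[k]|² = (1/6)(|12|² + |2.0000+5.1962i|² + |3.0000-3.4641i|² + |-4|² + |3.0000+3.4641i|² + |2.0000-5.1962i|²) = (1/6)·264.0000 = 44.0000

Both sides agree, confirming Parseval's theorem.

Σ|x[n]|² = (1/N)Σ|X[k]|² = 44.0000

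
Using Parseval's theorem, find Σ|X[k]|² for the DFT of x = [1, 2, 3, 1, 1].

Parseval: Σ|x[n]|² = (1/N)Σ|X[k]|², so Σ|X[k]|² = N·Σ|x[n]|² = 5·16.0000

Σ|X[k]|² = N·Σ|x[n]|² = 5·16.0000 = 80.0000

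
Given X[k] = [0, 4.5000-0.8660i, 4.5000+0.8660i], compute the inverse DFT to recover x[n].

x[n] = (1/3) Σ(k=0 to 2) X[k] · e^(2πikn/3)

Computing each x[n]:
x[0] = 3
x[1] = -1
x[2] = -2

x = [3, -1, -2]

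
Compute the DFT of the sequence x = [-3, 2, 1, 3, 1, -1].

X[k] = Σ(n=0 to 5) x[n] · ω_6^(nk)
where ω_6 = e^(-2πi/6)

Computing each X[k]:
X[0] = 3
X[1] = -6.5000-2.5981i
X[2] = -1.5000-2.5981i
X[3] = -5
X[4] = -1.5000+2.5981i
X[5] = -6.5000+2.5981i

X = [3, -6.5000-2.5981i, -1.5000-2.5981i, -5, -1.5000+2.5981i, -6.5000+2.5981i]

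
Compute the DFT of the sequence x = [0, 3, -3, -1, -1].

X[k] = Σ(n=0 to 4) x[n] · ω_5^(nk)
where ω_5 = e^(-2πi/5)

Computing each X[k]:
X[0] = -2
X[1] = 3.8541-2.6287i
X[2] = -2.8541-4.2533i
X[3] = -2.8541+4.2533i
X[4] = 3.8541+2.6287i

X = [-2, 3.8541-2.6287i, -2.8541-4.2533i, -2.8541+4.2533i, 3.8541+2.6287i]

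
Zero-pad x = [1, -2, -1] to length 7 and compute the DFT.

Original 3-point DFT: [-2, 2.5000+0.8660i, 2.5000-0.8660i]
Zero-padded 7-point DFT provides frequency interpolation.

DFT_7([x, 0, ...]) = [-2, -0.0245+2.5386i, 2.3460+1.5160i, 2.1784+0.0859i, 2.1784-0.0859i, 2.3460-1.5160i, -0.0245-2.5386i]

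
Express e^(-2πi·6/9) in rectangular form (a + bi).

ω_9^6 = e^(-2πi·6/9)
= cos(-2π·6/9) + i·sin(-2π·6/9)
= cos(-12π/9) + i·sin(-12π/9)

ω_9^6 = cos(-12π/9) + i·sin(-12π/9) = -0.5000+0.8660i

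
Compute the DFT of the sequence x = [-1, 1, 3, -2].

X[k] = Σ(n=0 to 3) x[n] · ω_4^(nk)
where ω_4 = e^(-2πi/4)

Computing each X[k]:
X[0] = 1
X[1] = -4-3i
X[2] = 3
X[3] = -4+3i

X = [1, -4-3i, 3, -4+3i]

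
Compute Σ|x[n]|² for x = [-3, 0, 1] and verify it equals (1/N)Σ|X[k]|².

Time domain:
Σ|x[n]|² = |-3|² + |0|² + |1|² = 10.0000

Frequency domain:
(1/3)Σ|X[k]|² = (1/3)(|-2|² + |-3.5000+0.8660i|² + |-3.5000-0.8660i|²) = (1/3)·30.0000 = 10.0000

Both sides agree, confirming Parseval's theorem.

Σ|x[n]|² = (1/N)Σ|X[k]|² = 10.0000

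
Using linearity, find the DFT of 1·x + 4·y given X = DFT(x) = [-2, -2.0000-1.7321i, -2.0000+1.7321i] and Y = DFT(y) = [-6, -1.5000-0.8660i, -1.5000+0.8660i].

By linearity: DFT(1x + 4y) = 1·DFT(x) + 4·DFT(y)
= 1·[-2, -2.0000-1.7321i, -2.0000+1.7321i] + 4·[-6, -1.5000-0.8660i, -1.5000+0.8660i]

Computing element-wise:
Z[0] = 1·(-2) + 4·(-6) = -26
Z[1] = 1·(-2.0000-1.7321i) + 4·(-1.5000-0.8660i) = -8.0000-5.1961i
Z[2] = 1·(-2.0000+1.7321i) + 4·(-1.5000+0.8660i) = -8.0000+5.1961i

DFT(1x + 4y) = 1·X + 4·Y = [-26, -8.0000-5.1961i, -8.0000+5.1961i]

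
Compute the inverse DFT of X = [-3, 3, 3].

x[n] = (1/3) Σ(k=0 to 2) X[k] · e^(2πikn/3)

Computing each x[n]:
x[0] = 1
x[1] = -2
x[2] = -2

x = [1, -2, -2]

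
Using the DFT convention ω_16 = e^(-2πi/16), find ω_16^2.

ω_16^2 = e^(-2πi·2/16)
= cos(-2π·2/16) + i·sin(-2π·2/16)
= cos(-4π/16) + i·sin(-4π/16)

ω_16^2 = cos(-4π/16) + i·sin(-4π/16) = 0.7071-0.7071i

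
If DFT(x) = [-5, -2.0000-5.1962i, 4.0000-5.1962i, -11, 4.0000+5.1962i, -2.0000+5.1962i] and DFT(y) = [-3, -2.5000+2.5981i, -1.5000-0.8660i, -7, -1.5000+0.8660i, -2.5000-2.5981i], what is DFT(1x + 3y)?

By linearity: DFT(1x + 3y) = 1·DFT(x) + 3·DFT(y)
= 1·[-5, -2.0000-5.1962i, 4.0000-5.1962i, -11, 4.0000+5.1962i, -2.0000+5.1962i] + 3·[-3, -2.5000+2.5981i, -1.5000-0.8660i, -7, -1.5000+0.8660i, -2.5000-2.5981i]

Computing element-wise:
Z[0] = 1·(-5) + 3·(-3) = -14
Z[1] = 1·(-2.0000-5.1962i) + 3·(-2.5000+2.5981i) = -9.5000+2.5981i
Z[2] = 1·(4.0000-5.1962i) + 3·(-1.5000-0.8660i) = -0.5000-7.7942i
Z[3] = 1·(-11) + 3·(-7) = -32
Z[4] = 1·(4.0000+5.1962i) + 3·(-1.5000+0.8660i) = -0.5000+7.7942i
Z[5] = 1·(-2.0000+5.1962i) + 3·(-2.5000-2.5981i) = -9.5000-2.5981i

DFT(1x + 3y) = 1·X + 3·Y = [-14, -9.5000+2.5981i, -0.5000-7.7942i, -32, -0.5000+7.7942i, -9.5000-2.5981i]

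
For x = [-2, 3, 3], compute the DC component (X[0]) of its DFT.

X[0] = Σ(n=0 to 2) x[n] · ω_3^0 = Σ x[n]
= (-2) + (3) + (3)

X[0] = 4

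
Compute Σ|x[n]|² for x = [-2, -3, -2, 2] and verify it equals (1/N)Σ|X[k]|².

Time domain:
Σ|x[n]|² = |-2|² + |-3|² + |-2|² + |2|² = 21.0000

Frequency domain:
(1/4)Σ|X[k]|² = (1/4)(|-5|² + |5i|² + |-3|² + |-5i|²) = (1/4)·84.0000 = 21.0000

Both sides agree, confirming Parseval's theorem.

Σ|x[n]|² = (1/N)Σ|X[k]|² = 21.0000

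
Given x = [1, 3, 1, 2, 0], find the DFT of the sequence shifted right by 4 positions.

Time shift by 4: X_shifted[k] = ω_5^(4k) · X[k]
Shifted x = [3, 1, 2, 0, 1]

DFT(x[n-4]) = [7, 2.0000-1.1756i, 2.0000+1.9021i, 2.0000-1.9021i, 2.0000+1.1756i]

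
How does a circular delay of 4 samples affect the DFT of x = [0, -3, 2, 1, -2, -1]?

Time shift by 4: X_shifted[k] = ω_6^(4k) · X[k]
Shifted x = [2, 1, -2, -1, 0, -3]

DFT(x[n-4]) = [-3, 3.0000-1.7321i, 3.0000-5.1962i, 3, 3.0000+5.1962i, 3.0000+1.7321i]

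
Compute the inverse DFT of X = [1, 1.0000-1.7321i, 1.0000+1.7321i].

x[n] = (1/3) Σ(k=0 to 2) X[k] · e^(2πikn/3)

Computing each x[n]:
x[0] = 1
x[1] = 1
x[2] = -1

x = [1, 1, -1]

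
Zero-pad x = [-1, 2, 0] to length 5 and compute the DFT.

Original 3-point DFT: [1, -2.0000-1.7321i, -2.0000+1.7321i]
Zero-padded 5-point DFT provides frequency interpolation.

DFT_5([x, 0, ...]) = [1, -0.3820-1.9021i, -2.6180-1.1756i, -2.6180+1.1756i, -0.3820+1.9021i]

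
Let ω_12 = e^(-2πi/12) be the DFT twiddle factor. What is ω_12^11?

ω_12^11 = e^(-2πi·11/12)
= cos(-2π·11/12) + i·sin(-2π·11/12)
= cos(-22π/12) + i·sin(-22π/12)

ω_12^11 = cos(-22π/12) + i·sin(-22π/12) = 0.8660+0.5000i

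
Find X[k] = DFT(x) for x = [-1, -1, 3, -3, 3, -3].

X[k] = Σ(n=0 to 5) x[n] · ω_6^(nk)
where ω_6 = e^(-2πi/6)

Computing each X[k]:
X[0] = -2
X[1] = -3.0000-1.7321i
X[2] = -5.0000-1.7321i
X[3] = 12
X[4] = -5.0000+1.7321i
X[5] = -3.0000+1.7321i

X = [-2, -3.0000-1.7321i, -5.0000-1.7321i, 12, -5.0000+1.7321i, -3.0000+1.7321i]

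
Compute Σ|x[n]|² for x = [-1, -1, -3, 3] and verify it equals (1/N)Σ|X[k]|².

Time domain:
Σ|x[n]|² = |-1|² + |-1|² + |-3|² + |3|² = 20.0000

Frequency domain:
(1/4)Σ|X[k]|² = (1/4)(|-2|² + |2+4i|² + |-6|² + |2-4i|²) = (1/4)·80.0000 = 20.0000

Both sides agree, confirming Parseval's theorem.

Σ|x[n]|² = (1/N)Σ|X[k]|² = 20.0000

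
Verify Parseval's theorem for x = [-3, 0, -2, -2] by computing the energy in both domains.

Time domain:
Σ|x[n]|² = |-3|² + |0|² + |-2|² + |-2|² = 17.0000

Frequency domain:
(1/4)Σ|X[k]|² = (1/4)(|-7|² + |-1-2i|² + |-3|² + |-1+2i|²) = (1/4)·68.0000 = 17.0000

Both sides agree, confirming Parseval's theorem.

Σ|x[n]|² = (1/N)Σ|X[k]|² = 17.0000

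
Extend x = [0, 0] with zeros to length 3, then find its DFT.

Original 2-point DFT: [0, 0]
Zero-padded 3-point DFT provides frequency interpolation.

DFT_3([x, 0, ...]) = [0, 0, 0]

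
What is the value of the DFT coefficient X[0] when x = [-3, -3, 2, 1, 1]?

X[0] = Σ(n=0 to 4) x[n] · ω_5^0 = Σ x[n]
= (-3) + (-3) + (2) + (1) + (1)

X[0] = -2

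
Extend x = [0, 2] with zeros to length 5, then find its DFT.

Original 2-point DFT: [2, -2]
Zero-padded 5-point DFT provides frequency interpolation.

DFT_5([x, 0, ...]) = [2, 0.6180-1.9021i, -1.6180-1.1756i, -1.6180+1.1756i, 0.6180+1.9021i]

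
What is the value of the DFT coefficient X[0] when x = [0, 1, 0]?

X[0] = Σ(n=0 to 2) x[n] · ω_3^0 = Σ x[n]
= (0) + (1) + (0)

X[0] = 1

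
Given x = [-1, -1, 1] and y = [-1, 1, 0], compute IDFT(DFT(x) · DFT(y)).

(x ⊛ y)[n] = Σ(m=0 to 2) x[m] · y[(n-m) mod 3]

Computing each output sample:
(x ⊛ y)[0] = 2
(x ⊛ y)[1] = 0
(x ⊛ y)[2] = -2

x ⊛ y = [2, 0, -2]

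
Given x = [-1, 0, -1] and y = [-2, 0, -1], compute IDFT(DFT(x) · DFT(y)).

(x ⊛ y)[n] = Σ(m=0 to 2) x[m] · y[(n-m) mod 3]

Computing each output sample:
(x ⊛ y)[0] = 2
(x ⊛ y)[1] = 1
(x ⊛ y)[2] = 3

x ⊛ y = [2, 1, 3]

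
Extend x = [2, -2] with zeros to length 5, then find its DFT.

Original 2-point DFT: [0, 4]
Zero-padded 5-point DFT provides frequency interpolation.

DFT_5([x, 0, ...]) = [0, 1.3820+1.9021i, 3.6180+1.1756i, 3.6180-1.1756i, 1.3820-1.9021i]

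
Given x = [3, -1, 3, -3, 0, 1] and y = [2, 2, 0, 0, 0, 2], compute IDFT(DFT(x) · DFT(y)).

(x ⊛ y)[n] = Σ(m=0 to 5) x[m] · y[(n-m) mod 6]

Computing each output sample:
(x ⊛ y)[0] = 6
(x ⊛ y)[1] = 10
(x ⊛ y)[2] = -2
(x ⊛ y)[3] = 0
(x ⊛ y)[4] = -4
(x ⊛ y)[5] = 8

x ⊛ y = [6, 10, -2, 0, -4, 8]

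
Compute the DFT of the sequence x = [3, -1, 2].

X[k] = Σ(n=0 to 2) x[n] · ω_3^(nk)
where ω_3 = e^(-2πi/3)

Computing each X[k]:
X[0] = 4
X[1] = 2.5000+2.5981i
X[2] = 2.5000-2.5981i

X = [4, 2.5000+2.5981i, 2.5000-2.5981i]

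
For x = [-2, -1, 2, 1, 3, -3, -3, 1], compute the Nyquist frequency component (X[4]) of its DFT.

X[4] = Σ(n=0 to 7) x[n] · ω_8^(4n) where ω_8 = e^(-2πi/8)
= (-2)·ω_8^0 + (-1)·ω_8^4 + (2)·ω_8^8 + (1)·ω_8^12 + (3)·ω_8^16 + (-3)·ω_8^20 + (-3)·ω_8^24 + (1)·ω_8^28

X[4] = 2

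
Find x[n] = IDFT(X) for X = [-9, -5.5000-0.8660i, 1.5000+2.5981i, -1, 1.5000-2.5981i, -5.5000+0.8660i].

x[n] = (1/6) Σ(k=0 to 5) X[k] · e^(2πikn/6)

Computing each x[n]:
x[0] = -3
x[1] = -3
x[2] = 0
x[3] = 1
x[4] = -2
x[5] = -2

x = [-3, -3, 0, 1, -2, -2]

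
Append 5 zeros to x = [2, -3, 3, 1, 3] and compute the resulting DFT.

Original 5-point DFT: [6, -1.2361+4.5308i, 3.2361+5.4288i, 3.2361-5.4288i, -1.2361-4.5308i]
Zero-padded 10-point DFT provides frequency interpolation.

DFT_10([x, 0, ...]) = [6, -2.2361-3.8042i, -1.2361+4.5308i, 2.2361+2.3511i, 3.2361+5.4288i, 10, 3.2361-5.4288i, 2.2361-2.3511i, -1.2361-4.5308i, -2.2361+3.8042i]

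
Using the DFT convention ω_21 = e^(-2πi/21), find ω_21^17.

ω_21^17 = e^(-2πi·17/21)
= cos(-2π·17/21) + i·sin(-2π·17/21)
= cos(-34π/21) + i·sin(-34π/21)

ω_21^17 = cos(-34π/21) + i·sin(-34π/21) = 0.3653+0.9309i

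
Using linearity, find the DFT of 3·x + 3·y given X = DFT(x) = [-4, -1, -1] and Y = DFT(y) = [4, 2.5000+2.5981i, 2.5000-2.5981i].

By linearity: DFT(3x + 3y) = 3·DFT(x) + 3·DFT(y)
= 3·[-4, -1, -1] + 3·[4, 2.5000+2.5981i, 2.5000-2.5981i]

Computing element-wise:
Z[0] = 3·(-4) + 3·(4) = 0
Z[1] = 3·(-1) + 3·(2.5000+2.5981i) = 4.5000+7.7943i
Z[2] = 3·(-1) + 3·(2.5000-2.5981i) = 4.5000-7.7943i

DFT(3x + 3y) = 3·X + 3·Y = [0, 4.5000+7.7943i, 4.5000-7.7943i]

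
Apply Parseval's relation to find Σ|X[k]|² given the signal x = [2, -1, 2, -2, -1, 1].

Parseval: Σ|x[n]|² = (1/N)Σ|X[k]|², so Σ|X[k]|² = N·Σ|x[n]|² = 6·15.0000

Σ|X[k]|² = N·Σ|x[n]|² = 6·15.0000 = 90.0000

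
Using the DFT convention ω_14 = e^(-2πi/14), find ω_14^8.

ω_14^8 = e^(-2πi·8/14)
= cos(-2π·8/14) + i·sin(-2π·8/14)
= cos(-16π/14) + i·sin(-16π/14)

ω_14^8 = cos(-16π/14) + i·sin(-16π/14) = -0.9010+0.4339i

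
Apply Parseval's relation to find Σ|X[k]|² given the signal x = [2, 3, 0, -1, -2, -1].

Parseval: Σ|x[n]|² = (1/N)Σ|X[k]|², so Σ|X[k]|² = N·Σ|x[n]|² = 6·19.0000

Σ|X[k]|² = N·Σ|x[n]|² = 6·19.0000 = 114.0000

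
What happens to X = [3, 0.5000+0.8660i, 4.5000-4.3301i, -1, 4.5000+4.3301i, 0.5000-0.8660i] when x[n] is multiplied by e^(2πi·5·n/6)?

Modulation property: DFT(ω_6^(-5n)·x[n]) = X[(k-5) mod 6], so circularly shift X by 5 positions.

X[k-5] = [0.5000+0.8660i, 4.5000-4.3301i, -1, 4.5000+4.3301i, 0.5000-0.8660i, 3]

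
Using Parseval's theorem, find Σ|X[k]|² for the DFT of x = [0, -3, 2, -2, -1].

Parseval: Σ|x[n]|² = (1/N)Σ|X[k]|², so Σ|X[k]|² = N·Σ|x[n]|² = 5·18.0000

Σ|X[k]|² = N·Σ|x[n]|² = 5·18.0000 = 90.0000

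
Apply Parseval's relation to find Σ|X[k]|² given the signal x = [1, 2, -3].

Parseval: Σ|x[n]|² = (1/N)Σ|X[k]|², so Σ|X[k]|² = N·Σ|x[n]|² = 3·14.0000

Σ|X[k]|² = N·Σ|x[n]|² = 3·14.0000 = 42.0000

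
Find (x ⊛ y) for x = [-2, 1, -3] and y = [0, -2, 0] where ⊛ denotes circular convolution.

(x ⊛ y)[n] = Σ(m=0 to 2) x[m] · y[(n-m) mod 3]

Computing each output sample:
(x ⊛ y)[0] = 6
(x ⊛ y)[1] = 4
(x ⊛ y)[2] = -2

x ⊛ y = [6, 4, -2]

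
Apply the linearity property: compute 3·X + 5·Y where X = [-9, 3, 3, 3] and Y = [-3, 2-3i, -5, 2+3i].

By linearity: DFT(3x + 5y) = 3·DFT(x) + 5·DFT(y)
= 3·[-9, 3, 3, 3] + 5·[-3, 2-3i, -5, 2+3i]

Computing element-wise:
Z[0] = 3·(-9) + 5·(-3) = -42
Z[1] = 3·(3) + 5·(2-3i) = 19-15i
Z[2] = 3·(3) + 5·(-5) = -16
Z[3] = 3·(3) + 5·(2+3i) = 19+15i

DFT(3x + 5y) = 3·X + 5·Y = [-42, 19-15i, -16, 19+15i]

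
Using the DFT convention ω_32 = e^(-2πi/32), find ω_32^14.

ω_32^14 = e^(-2πi·14/32)
= cos(-2π·14/32) + i·sin(-2π·14/32)
= cos(-28π/32) + i·sin(-28π/32)

ω_32^14 = cos(-28π/32) + i·sin(-28π/32) = -0.9239-0.3827i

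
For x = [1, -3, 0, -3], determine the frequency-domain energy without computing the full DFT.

Parseval: Σ|x[n]|² = (1/N)Σ|X[k]|², so Σ|X[k]|² = N·Σ|x[n]|² = 4·19.0000

Σ|X[k]|² = N·Σ|x[n]|² = 4·19.0000 = 76.0000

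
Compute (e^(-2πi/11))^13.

Since ω_11^11 = 1, powers reduce modulo 11.
13 mod 11 = 2
So ω_11^13 = ω_11^2 = e^(-2πi·2/11)

ω_11^13 = ω_11^2 = 0.4154-0.9096i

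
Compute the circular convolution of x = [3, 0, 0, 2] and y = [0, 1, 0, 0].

(x ⊛ y)[n] = Σ(m=0 to 3) x[m] · y[(n-m) mod 4]

Computing each output sample:
(x ⊛ y)[0] = 2
(x ⊛ y)[1] = 3
(x ⊛ y)[2] = 0
(x ⊛ y)[3] = 0

x ⊛ y = [2, 3, 0, 0]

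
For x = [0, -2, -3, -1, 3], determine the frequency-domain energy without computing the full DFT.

Parseval: Σ|x[n]|² = (1/N)Σ|X[k]|², so Σ|X[k]|² = N·Σ|x[n]|² = 5·23.0000

Σ|X[k]|² = N·Σ|x[n]|² = 5·23.0000 = 115.0000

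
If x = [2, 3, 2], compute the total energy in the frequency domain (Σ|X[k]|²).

Parseval: Σ|x[n]|² = (1/N)Σ|X[k]|², so Σ|X[k]|² = N·Σ|x[n]|² = 3·17.0000

Σ|X[k]|² = N·Σ|x[n]|² = 3·17.0000 = 51.0000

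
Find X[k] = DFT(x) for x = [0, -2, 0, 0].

X[k] = Σ(n=0 to 3) x[n] · ω_4^(nk)
where ω_4 = e^(-2πi/4)

Computing each X[k]:
X[0] = -2
X[1] = 2i
X[2] = 2
X[3] = -2i

X = [-2, 2i, 2, -2i]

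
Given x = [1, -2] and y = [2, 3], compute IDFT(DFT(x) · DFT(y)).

(x ⊛ y)[n] = Σ(m=0 to 1) x[m] · y[(n-m) mod 2]

Computing each output sample:
(x ⊛ y)[0] = -4
(x ⊛ y)[1] = -1

x ⊛ y = [-4, -1]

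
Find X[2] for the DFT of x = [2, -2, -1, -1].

X[2] = Σ(n=0 to 3) x[n] · ω_4^(2n) where ω_4 = e^(-2πi/4)
= (2)·ω_4^0 + (-2)·ω_4^2 + (-1)·ω_4^4 + (-1)·ω_4^6

X[2] = 4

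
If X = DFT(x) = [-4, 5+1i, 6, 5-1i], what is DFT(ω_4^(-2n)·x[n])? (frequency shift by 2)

Modulation property: DFT(ω_4^(-2n)·x[n]) = X[(k-2) mod 4], so circularly shift X by 2 positions.

X[k-2] = [6, 5-1i, -4, 5+1i]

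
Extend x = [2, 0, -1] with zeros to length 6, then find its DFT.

Original 3-point DFT: [1, 2.5000-0.8660i, 2.5000+0.8660i]
Zero-padded 6-point DFT provides frequency interpolation.

DFT_6([x, 0, ...]) = [1, 2.5000+0.8660i, 2.5000-0.8660i, 1, 2.5000+0.8660i, 2.5000-0.8660i]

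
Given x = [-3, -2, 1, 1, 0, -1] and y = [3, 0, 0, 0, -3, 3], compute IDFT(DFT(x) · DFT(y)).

(x ⊛ y)[n] = Σ(m=0 to 5) x[m] · y[(n-m) mod 6]

Computing each output sample:
(x ⊛ y)[0] = -18
(x ⊛ y)[1] = -6
(x ⊛ y)[2] = 6
(x ⊛ y)[3] = 6
(x ⊛ y)[4] = 6
(x ⊛ y)[5] = -6

x ⊛ y = [-18, -6, 6, 6, 6, -6]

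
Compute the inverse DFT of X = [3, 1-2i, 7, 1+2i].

x[n] = (1/4) Σ(k=0 to 3) X[k] · e^(2πikn/4)

Computing each x[n]:
x[0] = 3
x[1] = 0
x[2] = 2
x[3] = -2

x = [3, 0, 2, -2]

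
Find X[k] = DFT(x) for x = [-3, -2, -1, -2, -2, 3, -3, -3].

X[k] = Σ(n=0 to 7) x[n] · ω_8^(nk)
where ω_8 = e^(-2πi/8)

Computing each X[k]:
X[0] = -13
X[1] = -5.2426+0.8284i
X[2] = -1-6i
X[3] = 3.2426+4.8284i
X[4] = -5
X[5] = 3.2426-4.8284i
X[6] = -1+6i
X[7] = -5.2426-0.8284i

X = [-13, -5.2426+0.8284i, -1-6i, 3.2426+4.8284i, -5, 3.2426-4.8284i, -1+6i, -5.2426-0.8284i]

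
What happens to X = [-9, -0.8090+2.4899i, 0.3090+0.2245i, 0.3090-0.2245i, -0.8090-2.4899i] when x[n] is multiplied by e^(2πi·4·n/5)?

Modulation property: DFT(ω_5^(-4n)·x[n]) = X[(k-4) mod 5], so circularly shift X by 4 positions.

X[k-4] = [-0.8090+2.4899i, 0.3090+0.2245i, 0.3090-0.2245i, -0.8090-2.4899i, -9]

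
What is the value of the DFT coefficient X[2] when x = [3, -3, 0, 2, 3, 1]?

X[2] = Σ(n=0 to 5) x[n] · ω_6^(2n) where ω_6 = e^(-2πi/6)
= (3)·ω_6^0 + (-3)·ω_6^2 + (0)·ω_6^4 + (2)·ω_6^6 + (3)·ω_6^8 + (1)·ω_6^10

X[2] = 4.5000+0.8660i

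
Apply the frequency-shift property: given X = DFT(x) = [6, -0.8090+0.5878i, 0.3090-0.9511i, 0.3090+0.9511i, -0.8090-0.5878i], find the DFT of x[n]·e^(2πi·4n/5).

Modulation property: DFT(ω_5^(-4n)·x[n]) = X[(k-4) mod 5], so circularly shift X by 4 positions.

X[k-4] = [-0.8090+0.5878i, 0.3090-0.9511i, 0.3090+0.9511i, -0.8090-0.5878i, 6]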